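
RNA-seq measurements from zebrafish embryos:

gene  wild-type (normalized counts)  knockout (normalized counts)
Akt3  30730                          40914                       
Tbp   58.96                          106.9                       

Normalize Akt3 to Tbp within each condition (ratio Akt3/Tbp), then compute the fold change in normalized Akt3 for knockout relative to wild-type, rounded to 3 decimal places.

0.734

Akt3/Tbp (wild-type) = 30730 / 58.96 = 521.2
Akt3/Tbp (knockout) = 40914 / 106.9 = 382.73
Fold change = 382.73 / 521.2 = 0.7343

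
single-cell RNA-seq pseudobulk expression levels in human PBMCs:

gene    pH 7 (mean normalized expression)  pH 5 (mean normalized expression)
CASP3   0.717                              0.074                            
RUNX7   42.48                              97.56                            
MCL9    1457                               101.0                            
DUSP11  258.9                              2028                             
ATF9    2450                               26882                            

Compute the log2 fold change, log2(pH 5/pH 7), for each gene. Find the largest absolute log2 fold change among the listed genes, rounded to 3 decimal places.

3.851

log2(0.074/0.717) = -3.276  (CASP3)
log2(97.56/42.48) = 1.200  (RUNX7)
log2(101.0/1457) = -3.851  (MCL9)
log2(2028/258.9) = 2.970  (DUSP11)
log2(26882/2450) = 3.456  (ATF9)
The largest magnitude belongs to MCL9.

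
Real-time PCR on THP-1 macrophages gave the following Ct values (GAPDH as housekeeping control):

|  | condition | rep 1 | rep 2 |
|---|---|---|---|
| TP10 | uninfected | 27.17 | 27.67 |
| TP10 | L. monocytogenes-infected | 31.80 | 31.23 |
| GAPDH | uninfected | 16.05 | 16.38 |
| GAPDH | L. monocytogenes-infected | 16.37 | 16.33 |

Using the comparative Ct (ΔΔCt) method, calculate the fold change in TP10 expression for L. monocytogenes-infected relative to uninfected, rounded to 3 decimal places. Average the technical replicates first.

0.064

Mean Ct: TP10 uninfected 27.420; TP10 L. monocytogenes-infected 31.515; GAPDH uninfected 16.215; GAPDH L. monocytogenes-infected 16.350
ΔCt(uninfected) = 27.420 − 16.215 = 11.205
ΔCt(L. monocytogenes-infected) = 31.515 − 16.350 = 15.165
ΔΔCt = 15.165 − 11.205 = 3.960
Fold change = 2^(−3.960) = 0.0643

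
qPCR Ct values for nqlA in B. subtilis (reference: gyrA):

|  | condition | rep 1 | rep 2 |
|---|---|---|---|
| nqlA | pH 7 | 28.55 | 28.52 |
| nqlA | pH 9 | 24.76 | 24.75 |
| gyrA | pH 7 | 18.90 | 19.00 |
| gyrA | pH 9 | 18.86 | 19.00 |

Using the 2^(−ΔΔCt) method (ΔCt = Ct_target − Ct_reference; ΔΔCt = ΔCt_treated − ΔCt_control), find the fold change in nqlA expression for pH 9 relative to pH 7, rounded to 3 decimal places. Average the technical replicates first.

13.548

Mean Ct: nqlA pH 7 28.535; nqlA pH 9 24.755; gyrA pH 7 18.950; gyrA pH 9 18.930
ΔCt(pH 7) = 28.535 − 18.950 = 9.585
ΔCt(pH 9) = 24.755 − 18.930 = 5.825
ΔΔCt = 5.825 − 9.585 = -3.760
Fold change = 2^(−(-3.760)) = 2^3.760 = 13.5479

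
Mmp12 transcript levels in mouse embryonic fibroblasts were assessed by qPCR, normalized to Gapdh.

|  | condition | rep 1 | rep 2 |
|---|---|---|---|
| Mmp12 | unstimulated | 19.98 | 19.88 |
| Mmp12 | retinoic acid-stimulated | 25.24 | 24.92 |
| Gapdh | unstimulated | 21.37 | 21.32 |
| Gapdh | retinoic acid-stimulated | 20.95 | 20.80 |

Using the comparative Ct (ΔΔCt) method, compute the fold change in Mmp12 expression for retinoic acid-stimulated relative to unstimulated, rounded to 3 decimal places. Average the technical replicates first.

0.020

Mean Ct: Mmp12 unstimulated 19.930; Mmp12 retinoic acid-stimulated 25.080; Gapdh unstimulated 21.345; Gapdh retinoic acid-stimulated 20.875
ΔCt(unstimulated) = 19.930 − 21.345 = -1.415
ΔCt(retinoic acid-stimulated) = 25.080 − 20.875 = 4.205
ΔΔCt = 4.205 − (-1.415) = 5.620
Fold change = 2^(−5.620) = 0.0203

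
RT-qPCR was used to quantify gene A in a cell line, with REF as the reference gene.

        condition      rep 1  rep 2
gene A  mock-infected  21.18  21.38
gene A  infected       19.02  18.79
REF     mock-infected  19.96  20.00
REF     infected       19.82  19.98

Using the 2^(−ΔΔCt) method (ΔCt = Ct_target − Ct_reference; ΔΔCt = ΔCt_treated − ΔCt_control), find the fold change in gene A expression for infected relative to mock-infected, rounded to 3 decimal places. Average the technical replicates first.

Mean Ct: gene A mock-infected 21.280; gene A infected 18.905; REF mock-infected 19.980; REF infected 19.900
ΔCt(mock-infected) = 21.280 − 19.980 = 1.300
ΔCt(infected) = 18.905 − 19.900 = -0.995
ΔΔCt = -0.995 − 1.300 = -2.295
Fold change = 2^(−(-2.295)) = 2^2.295 = 4.9075

4.908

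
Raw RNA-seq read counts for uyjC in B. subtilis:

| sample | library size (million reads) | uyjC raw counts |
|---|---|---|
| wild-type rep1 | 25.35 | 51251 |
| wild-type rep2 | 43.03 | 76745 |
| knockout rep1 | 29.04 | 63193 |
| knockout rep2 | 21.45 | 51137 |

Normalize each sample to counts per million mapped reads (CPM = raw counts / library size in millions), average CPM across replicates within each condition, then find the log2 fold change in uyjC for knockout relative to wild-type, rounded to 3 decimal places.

0.261

CPM(wild-type rep1) = 51251 / 25.35 = 2021.7357
CPM(wild-type rep2) = 76745 / 43.03 = 1783.5231
CPM(knockout rep1) = 63193 / 29.04 = 2176.0675
CPM(knockout rep2) = 51137 / 21.45 = 2384.0093
mean CPM(wild-type) = 1902.6294; mean CPM(knockout) = 2280.0384
Fold change = 2280.0384 / 1902.6294 = 1.19836
log2(1.19836) = 0.2611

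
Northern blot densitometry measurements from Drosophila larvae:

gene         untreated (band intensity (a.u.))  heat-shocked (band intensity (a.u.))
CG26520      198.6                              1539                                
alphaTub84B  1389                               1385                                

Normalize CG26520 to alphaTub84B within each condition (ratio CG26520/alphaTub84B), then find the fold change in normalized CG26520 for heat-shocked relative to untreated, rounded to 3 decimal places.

7.772

CG26520/alphaTub84B (untreated) = 198.6 / 1389 = 0.14298
CG26520/alphaTub84B (heat-shocked) = 1539 / 1385 = 1.1112
Fold change = 1.1112 / 0.14298 = 7.7716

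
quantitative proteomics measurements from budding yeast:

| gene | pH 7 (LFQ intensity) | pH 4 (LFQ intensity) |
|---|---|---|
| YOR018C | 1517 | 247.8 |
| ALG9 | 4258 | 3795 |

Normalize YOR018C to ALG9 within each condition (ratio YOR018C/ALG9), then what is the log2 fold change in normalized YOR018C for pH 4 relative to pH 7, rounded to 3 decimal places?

YOR018C/ALG9 (pH 7) = 1517 / 4258 = 0.35627
YOR018C/ALG9 (pH 4) = 247.8 / 3795 = 0.065296
Fold change = 0.065296 / 0.35627 = 0.1833
log2(0.1833) = -2.4479

-2.448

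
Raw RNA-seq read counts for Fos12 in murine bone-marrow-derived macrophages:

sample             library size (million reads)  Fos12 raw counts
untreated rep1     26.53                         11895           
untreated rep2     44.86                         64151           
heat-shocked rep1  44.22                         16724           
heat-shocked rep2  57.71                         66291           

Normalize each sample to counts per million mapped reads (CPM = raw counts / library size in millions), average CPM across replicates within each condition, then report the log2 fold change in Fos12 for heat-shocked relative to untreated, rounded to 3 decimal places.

-0.299

CPM(untreated rep1) = 11895 / 26.53 = 448.3603
CPM(untreated rep2) = 64151 / 44.86 = 1430.0267
CPM(heat-shocked rep1) = 16724 / 44.22 = 378.1999
CPM(heat-shocked rep2) = 66291 / 57.71 = 1148.6917
mean CPM(untreated) = 939.1935; mean CPM(heat-shocked) = 763.4458
Fold change = 763.4458 / 939.1935 = 0.81287
log2(0.81287) = -0.2989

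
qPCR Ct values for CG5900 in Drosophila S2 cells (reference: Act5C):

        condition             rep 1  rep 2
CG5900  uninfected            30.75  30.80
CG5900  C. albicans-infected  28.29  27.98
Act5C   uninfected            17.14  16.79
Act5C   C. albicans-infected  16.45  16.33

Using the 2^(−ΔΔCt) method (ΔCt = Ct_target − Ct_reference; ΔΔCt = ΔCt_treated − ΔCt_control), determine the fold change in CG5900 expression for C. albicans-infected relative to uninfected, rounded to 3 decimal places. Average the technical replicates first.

4.184

Mean Ct: CG5900 uninfected 30.775; CG5900 C. albicans-infected 28.135; Act5C uninfected 16.965; Act5C C. albicans-infected 16.390
ΔCt(uninfected) = 30.775 − 16.965 = 13.810
ΔCt(C. albicans-infected) = 28.135 − 16.390 = 11.745
ΔΔCt = 11.745 − 13.810 = -2.065
Fold change = 2^(−(-2.065)) = 2^2.065 = 4.1843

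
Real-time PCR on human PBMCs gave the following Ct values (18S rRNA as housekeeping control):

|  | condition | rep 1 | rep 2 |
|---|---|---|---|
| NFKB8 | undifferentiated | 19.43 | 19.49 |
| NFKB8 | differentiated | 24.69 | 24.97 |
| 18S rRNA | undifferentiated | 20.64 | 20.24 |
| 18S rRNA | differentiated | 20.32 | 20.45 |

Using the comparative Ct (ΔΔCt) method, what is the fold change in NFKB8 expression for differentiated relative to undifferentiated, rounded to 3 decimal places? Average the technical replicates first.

0.023

Mean Ct: NFKB8 undifferentiated 19.460; NFKB8 differentiated 24.830; 18S rRNA undifferentiated 20.440; 18S rRNA differentiated 20.385
ΔCt(undifferentiated) = 19.460 − 20.440 = -0.980
ΔCt(differentiated) = 24.830 − 20.385 = 4.445
ΔΔCt = 4.445 − (-0.980) = 5.425
Fold change = 2^(−5.425) = 0.0233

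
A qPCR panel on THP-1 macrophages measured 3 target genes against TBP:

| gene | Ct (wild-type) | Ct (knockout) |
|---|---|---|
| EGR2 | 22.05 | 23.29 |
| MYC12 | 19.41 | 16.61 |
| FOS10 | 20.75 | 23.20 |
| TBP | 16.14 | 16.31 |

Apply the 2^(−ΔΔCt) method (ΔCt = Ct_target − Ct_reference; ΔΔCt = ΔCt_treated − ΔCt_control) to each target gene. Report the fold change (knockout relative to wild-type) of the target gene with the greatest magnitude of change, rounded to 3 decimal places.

EGR2: ΔΔCt = (23.29−16.31) − (22.05−16.14) = 6.98 − 5.91 = 1.07; fold change = 2^-1.07 = 0.476
MYC12: ΔΔCt = (16.61−16.31) − (19.41−16.14) = 0.30 − 3.27 = -2.97; fold change = 2^2.97 = 7.835
FOS10: ΔΔCt = (23.20−16.31) − (20.75−16.14) = 6.89 − 4.61 = 2.28; fold change = 2^-2.28 = 0.206
MYC12 has the largest |ΔΔCt| = 2.97.

7.835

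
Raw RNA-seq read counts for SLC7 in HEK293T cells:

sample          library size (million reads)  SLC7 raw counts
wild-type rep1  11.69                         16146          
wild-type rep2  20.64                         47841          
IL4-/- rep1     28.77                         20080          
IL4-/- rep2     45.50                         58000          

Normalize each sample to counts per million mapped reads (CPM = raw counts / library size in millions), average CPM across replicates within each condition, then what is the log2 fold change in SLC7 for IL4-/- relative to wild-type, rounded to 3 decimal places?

-0.907

CPM(wild-type rep1) = 16146 / 11.69 = 1381.1805
CPM(wild-type rep2) = 47841 / 20.64 = 2317.8779
CPM(IL4-/- rep1) = 20080 / 28.77 = 697.9493
CPM(IL4-/- rep2) = 58000 / 45.50 = 1274.7253
mean CPM(wild-type) = 1849.5292; mean CPM(IL4-/-) = 986.3373
Fold change = 986.3373 / 1849.5292 = 0.53329
log2(0.53329) = -0.9070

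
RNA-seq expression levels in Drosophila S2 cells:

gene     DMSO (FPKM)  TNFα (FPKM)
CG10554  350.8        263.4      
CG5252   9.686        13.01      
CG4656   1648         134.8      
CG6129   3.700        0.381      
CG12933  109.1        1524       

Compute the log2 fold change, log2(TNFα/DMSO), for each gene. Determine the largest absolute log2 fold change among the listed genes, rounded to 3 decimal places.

log2(263.4/350.8) = -0.413  (CG10554)
log2(13.01/9.686) = 0.426  (CG5252)
log2(134.8/1648) = -3.612  (CG4656)
log2(0.381/3.700) = -3.280  (CG6129)
log2(1524/109.1) = 3.804  (CG12933)
The largest magnitude belongs to CG12933.

3.804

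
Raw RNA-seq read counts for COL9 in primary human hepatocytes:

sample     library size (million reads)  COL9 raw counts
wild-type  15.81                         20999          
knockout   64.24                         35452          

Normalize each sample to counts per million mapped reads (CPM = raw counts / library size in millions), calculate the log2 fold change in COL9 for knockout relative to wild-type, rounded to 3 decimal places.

CPM(wild-type) = 20999 / 15.81 = 1328.2100
CPM(knockout) = 35452 / 64.24 = 551.8680
Fold change = 551.8680 / 1328.2100 = 0.41550
log2(0.41550) = -1.2671

-1.267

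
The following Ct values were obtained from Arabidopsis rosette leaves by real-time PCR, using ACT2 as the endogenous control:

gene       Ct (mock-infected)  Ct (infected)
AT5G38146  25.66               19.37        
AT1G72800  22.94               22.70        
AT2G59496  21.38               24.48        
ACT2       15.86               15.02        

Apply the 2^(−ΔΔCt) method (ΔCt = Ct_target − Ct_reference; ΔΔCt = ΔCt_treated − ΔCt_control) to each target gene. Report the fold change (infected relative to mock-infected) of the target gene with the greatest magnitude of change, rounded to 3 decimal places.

AT5G38146: ΔΔCt = (19.37−15.02) − (25.66−15.86) = 4.35 − 9.80 = -5.45; fold change = 2^5.45 = 43.713
AT1G72800: ΔΔCt = (22.70−15.02) − (22.94−15.86) = 7.68 − 7.08 = 0.60; fold change = 2^-0.60 = 0.660
AT2G59496: ΔΔCt = (24.48−15.02) − (21.38−15.86) = 9.46 − 5.52 = 3.94; fold change = 2^-3.94 = 0.065
AT5G38146 has the largest |ΔΔCt| = 5.45.

43.713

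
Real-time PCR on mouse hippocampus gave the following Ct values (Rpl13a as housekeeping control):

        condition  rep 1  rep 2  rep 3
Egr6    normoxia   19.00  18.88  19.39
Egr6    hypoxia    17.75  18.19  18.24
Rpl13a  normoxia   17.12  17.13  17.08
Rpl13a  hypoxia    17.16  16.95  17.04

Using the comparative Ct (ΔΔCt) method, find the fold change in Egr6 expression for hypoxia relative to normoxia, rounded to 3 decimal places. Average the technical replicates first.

Mean Ct: Egr6 normoxia 19.090; Egr6 hypoxia 18.060; Rpl13a normoxia 17.110; Rpl13a hypoxia 17.050
ΔCt(normoxia) = 19.090 − 17.110 = 1.980
ΔCt(hypoxia) = 18.060 − 17.050 = 1.010
ΔΔCt = 1.010 − 1.980 = -0.970
Fold change = 2^(−(-0.970)) = 2^0.970 = 1.9588

1.959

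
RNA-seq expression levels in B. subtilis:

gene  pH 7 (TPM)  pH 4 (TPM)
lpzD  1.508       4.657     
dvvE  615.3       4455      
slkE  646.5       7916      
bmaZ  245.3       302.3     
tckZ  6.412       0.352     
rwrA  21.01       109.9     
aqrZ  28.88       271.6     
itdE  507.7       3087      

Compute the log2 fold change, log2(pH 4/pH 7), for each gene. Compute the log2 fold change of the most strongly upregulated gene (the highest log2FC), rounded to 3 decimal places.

3.614

log2(4.657/1.508) = 1.627  (lpzD)
log2(4455/615.3) = 2.856  (dvvE)
log2(7916/646.5) = 3.614  (slkE)
log2(302.3/245.3) = 0.301  (bmaZ)
log2(0.352/6.412) = -4.187  (tckZ)
log2(109.9/21.01) = 2.387  (rwrA)
log2(271.6/28.88) = 3.233  (aqrZ)
log2(3087/507.7) = 2.604  (itdE)
slkE is most strongly upregulated.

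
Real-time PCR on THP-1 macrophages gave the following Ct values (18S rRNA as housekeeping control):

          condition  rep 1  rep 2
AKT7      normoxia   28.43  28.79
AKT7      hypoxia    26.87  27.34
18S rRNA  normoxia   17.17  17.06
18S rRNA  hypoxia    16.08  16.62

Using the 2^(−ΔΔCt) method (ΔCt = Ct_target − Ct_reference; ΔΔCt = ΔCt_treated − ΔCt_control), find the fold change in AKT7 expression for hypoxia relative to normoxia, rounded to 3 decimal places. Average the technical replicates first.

1.670

Mean Ct: AKT7 normoxia 28.610; AKT7 hypoxia 27.105; 18S rRNA normoxia 17.115; 18S rRNA hypoxia 16.350
ΔCt(normoxia) = 28.610 − 17.115 = 11.495
ΔCt(hypoxia) = 27.105 − 16.350 = 10.755
ΔΔCt = 10.755 − 11.495 = -0.740
Fold change = 2^(−(-0.740)) = 2^0.740 = 1.6702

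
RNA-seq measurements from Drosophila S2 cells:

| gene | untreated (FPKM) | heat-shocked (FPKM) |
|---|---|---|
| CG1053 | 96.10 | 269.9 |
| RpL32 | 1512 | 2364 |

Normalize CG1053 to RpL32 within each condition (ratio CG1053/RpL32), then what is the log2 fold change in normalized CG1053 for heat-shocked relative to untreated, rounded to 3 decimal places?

CG1053/RpL32 (untreated) = 96.10 / 1512 = 0.063558
CG1053/RpL32 (heat-shocked) = 269.9 / 2364 = 0.11417
Fold change = 0.11417 / 0.063558 = 1.7963
log2(1.7963) = 0.8450

0.845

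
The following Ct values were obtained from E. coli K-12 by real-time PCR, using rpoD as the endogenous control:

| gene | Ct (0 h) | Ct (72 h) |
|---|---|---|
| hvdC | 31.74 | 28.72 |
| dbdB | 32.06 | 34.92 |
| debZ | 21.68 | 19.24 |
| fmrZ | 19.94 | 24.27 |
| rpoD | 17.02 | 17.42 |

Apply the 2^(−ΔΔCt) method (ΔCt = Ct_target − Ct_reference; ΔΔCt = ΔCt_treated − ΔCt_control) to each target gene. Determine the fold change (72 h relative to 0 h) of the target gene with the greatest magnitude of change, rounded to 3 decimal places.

0.066

hvdC: ΔΔCt = (28.72−17.42) − (31.74−17.02) = 11.30 − 14.72 = -3.42; fold change = 2^3.42 = 10.703
dbdB: ΔΔCt = (34.92−17.42) − (32.06−17.02) = 17.50 − 15.04 = 2.46; fold change = 2^-2.46 = 0.182
debZ: ΔΔCt = (19.24−17.42) − (21.68−17.02) = 1.82 − 4.66 = -2.84; fold change = 2^2.84 = 7.160
fmrZ: ΔΔCt = (24.27−17.42) − (19.94−17.02) = 6.85 − 2.92 = 3.93; fold change = 2^-3.93 = 0.066
fmrZ has the largest |ΔΔCt| = 3.93.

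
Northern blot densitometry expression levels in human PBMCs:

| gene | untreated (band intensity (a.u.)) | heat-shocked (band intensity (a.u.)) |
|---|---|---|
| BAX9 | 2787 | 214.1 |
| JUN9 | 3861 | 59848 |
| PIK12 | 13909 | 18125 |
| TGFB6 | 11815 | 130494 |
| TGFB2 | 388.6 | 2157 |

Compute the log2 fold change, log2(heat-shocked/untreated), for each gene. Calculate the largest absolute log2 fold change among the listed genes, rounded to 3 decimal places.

log2(214.1/2787) = -3.702  (BAX9)
log2(59848/3861) = 3.954  (JUN9)
log2(18125/13909) = 0.382  (PIK12)
log2(130494/11815) = 3.465  (TGFB6)
log2(2157/388.6) = 2.473  (TGFB2)
The largest magnitude belongs to JUN9.

3.954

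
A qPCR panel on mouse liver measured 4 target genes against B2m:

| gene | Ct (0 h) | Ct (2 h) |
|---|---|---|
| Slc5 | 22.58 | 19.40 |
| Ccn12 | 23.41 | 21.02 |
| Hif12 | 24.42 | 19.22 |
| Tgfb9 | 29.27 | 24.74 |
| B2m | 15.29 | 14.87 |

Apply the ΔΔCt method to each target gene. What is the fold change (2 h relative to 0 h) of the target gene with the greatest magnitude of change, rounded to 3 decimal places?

Slc5: ΔΔCt = (19.40−14.87) − (22.58−15.29) = 4.53 − 7.29 = -2.76; fold change = 2^2.76 = 6.774
Ccn12: ΔΔCt = (21.02−14.87) − (23.41−15.29) = 6.15 − 8.12 = -1.97; fold change = 2^1.97 = 3.918
Hif12: ΔΔCt = (19.22−14.87) − (24.42−15.29) = 4.35 − 9.13 = -4.78; fold change = 2^4.78 = 27.474
Tgfb9: ΔΔCt = (24.74−14.87) − (29.27−15.29) = 9.87 − 13.98 = -4.11; fold change = 2^4.11 = 17.268
Hif12 has the largest |ΔΔCt| = 4.78.

27.474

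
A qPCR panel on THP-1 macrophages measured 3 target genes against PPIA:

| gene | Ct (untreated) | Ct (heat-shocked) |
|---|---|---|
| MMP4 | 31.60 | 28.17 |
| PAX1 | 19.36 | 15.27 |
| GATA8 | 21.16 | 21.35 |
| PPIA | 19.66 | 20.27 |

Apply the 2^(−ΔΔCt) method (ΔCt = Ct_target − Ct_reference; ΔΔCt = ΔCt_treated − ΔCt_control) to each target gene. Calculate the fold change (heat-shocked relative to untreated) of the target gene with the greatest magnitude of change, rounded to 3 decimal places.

MMP4: ΔΔCt = (28.17−20.27) − (31.60−19.66) = 7.90 − 11.94 = -4.04; fold change = 2^4.04 = 16.450
PAX1: ΔΔCt = (15.27−20.27) − (19.36−19.66) = -5.00 − (-0.30) = -4.70; fold change = 2^4.70 = 25.992
GATA8: ΔΔCt = (21.35−20.27) − (21.16−19.66) = 1.08 − 1.50 = -0.42; fold change = 2^0.42 = 1.338
PAX1 has the largest |ΔΔCt| = 4.70.

25.992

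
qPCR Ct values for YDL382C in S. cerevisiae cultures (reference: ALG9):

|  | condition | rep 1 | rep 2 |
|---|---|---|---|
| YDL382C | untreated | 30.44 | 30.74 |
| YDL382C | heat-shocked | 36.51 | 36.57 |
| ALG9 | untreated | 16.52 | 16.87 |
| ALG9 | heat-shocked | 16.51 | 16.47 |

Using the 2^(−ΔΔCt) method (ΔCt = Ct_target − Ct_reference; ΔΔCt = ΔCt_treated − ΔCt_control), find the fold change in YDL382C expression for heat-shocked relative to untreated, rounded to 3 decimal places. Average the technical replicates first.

0.014

Mean Ct: YDL382C untreated 30.590; YDL382C heat-shocked 36.540; ALG9 untreated 16.695; ALG9 heat-shocked 16.490
ΔCt(untreated) = 30.590 − 16.695 = 13.895
ΔCt(heat-shocked) = 36.540 − 16.490 = 20.050
ΔΔCt = 20.050 − 13.895 = 6.155
Fold change = 2^(−6.155) = 0.0140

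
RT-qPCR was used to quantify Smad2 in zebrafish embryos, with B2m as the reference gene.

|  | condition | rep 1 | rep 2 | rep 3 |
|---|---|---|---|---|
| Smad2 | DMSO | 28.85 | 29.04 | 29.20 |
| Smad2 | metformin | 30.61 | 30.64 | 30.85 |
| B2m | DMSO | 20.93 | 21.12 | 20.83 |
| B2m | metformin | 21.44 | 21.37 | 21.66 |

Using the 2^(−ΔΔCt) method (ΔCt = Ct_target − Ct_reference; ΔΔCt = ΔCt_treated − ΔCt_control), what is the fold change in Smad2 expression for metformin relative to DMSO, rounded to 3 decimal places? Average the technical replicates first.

Mean Ct: Smad2 DMSO 29.030; Smad2 metformin 30.700; B2m DMSO 20.960; B2m metformin 21.490
ΔCt(DMSO) = 29.030 − 20.960 = 8.070
ΔCt(metformin) = 30.700 − 21.490 = 9.210
ΔΔCt = 9.210 − 8.070 = 1.140
Fold change = 2^(−1.140) = 0.4538

0.454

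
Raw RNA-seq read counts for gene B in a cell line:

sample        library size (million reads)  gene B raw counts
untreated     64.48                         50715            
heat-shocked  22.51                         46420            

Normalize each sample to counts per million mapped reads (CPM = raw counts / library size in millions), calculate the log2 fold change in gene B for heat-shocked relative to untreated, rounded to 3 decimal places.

1.391

CPM(untreated) = 50715 / 64.48 = 786.5230
CPM(heat-shocked) = 46420 / 22.51 = 2062.1946
Fold change = 2062.1946 / 786.5230 = 2.62191
log2(2.62191) = 1.3906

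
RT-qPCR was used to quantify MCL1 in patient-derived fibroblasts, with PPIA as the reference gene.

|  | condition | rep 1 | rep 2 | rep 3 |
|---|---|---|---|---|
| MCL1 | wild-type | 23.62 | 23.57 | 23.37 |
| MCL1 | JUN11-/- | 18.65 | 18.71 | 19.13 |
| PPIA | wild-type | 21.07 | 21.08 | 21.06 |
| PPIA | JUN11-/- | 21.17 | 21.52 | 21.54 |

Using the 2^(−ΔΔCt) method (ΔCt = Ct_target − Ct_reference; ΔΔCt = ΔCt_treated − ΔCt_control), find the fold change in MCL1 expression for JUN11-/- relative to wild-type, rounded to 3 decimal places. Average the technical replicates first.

32.672

Mean Ct: MCL1 wild-type 23.520; MCL1 JUN11-/- 18.830; PPIA wild-type 21.070; PPIA JUN11-/- 21.410
ΔCt(wild-type) = 23.520 − 21.070 = 2.450
ΔCt(JUN11-/-) = 18.830 − 21.410 = -2.580
ΔΔCt = -2.580 − 2.450 = -5.030
Fold change = 2^(−(-5.030)) = 2^5.030 = 32.6724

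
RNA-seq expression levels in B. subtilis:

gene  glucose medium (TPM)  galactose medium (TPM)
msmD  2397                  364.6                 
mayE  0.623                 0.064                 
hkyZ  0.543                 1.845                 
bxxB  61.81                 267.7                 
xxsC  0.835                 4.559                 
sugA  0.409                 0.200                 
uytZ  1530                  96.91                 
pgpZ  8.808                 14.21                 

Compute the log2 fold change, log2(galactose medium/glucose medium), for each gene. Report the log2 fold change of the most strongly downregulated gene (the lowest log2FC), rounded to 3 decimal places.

log2(364.6/2397) = -2.717  (msmD)
log2(0.064/0.623) = -3.283  (mayE)
log2(1.845/0.543) = 1.765  (hkyZ)
log2(267.7/61.81) = 2.115  (bxxB)
log2(4.559/0.835) = 2.449  (xxsC)
log2(0.200/0.409) = -1.032  (sugA)
log2(96.91/1530) = -3.981  (uytZ)
log2(14.21/8.808) = 0.690  (pgpZ)
uytZ is most strongly downregulated.

-3.981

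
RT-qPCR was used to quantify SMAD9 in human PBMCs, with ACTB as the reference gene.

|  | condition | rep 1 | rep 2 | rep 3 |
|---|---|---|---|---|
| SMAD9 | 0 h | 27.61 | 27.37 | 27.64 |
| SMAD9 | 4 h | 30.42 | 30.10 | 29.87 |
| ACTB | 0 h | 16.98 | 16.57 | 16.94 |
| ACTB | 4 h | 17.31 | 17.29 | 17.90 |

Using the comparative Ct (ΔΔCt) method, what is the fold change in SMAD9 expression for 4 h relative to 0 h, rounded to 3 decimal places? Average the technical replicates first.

0.264

Mean Ct: SMAD9 0 h 27.540; SMAD9 4 h 30.130; ACTB 0 h 16.830; ACTB 4 h 17.500
ΔCt(0 h) = 27.540 − 16.830 = 10.710
ΔCt(4 h) = 30.130 − 17.500 = 12.630
ΔΔCt = 12.630 − 10.710 = 1.920
Fold change = 2^(−1.920) = 0.2643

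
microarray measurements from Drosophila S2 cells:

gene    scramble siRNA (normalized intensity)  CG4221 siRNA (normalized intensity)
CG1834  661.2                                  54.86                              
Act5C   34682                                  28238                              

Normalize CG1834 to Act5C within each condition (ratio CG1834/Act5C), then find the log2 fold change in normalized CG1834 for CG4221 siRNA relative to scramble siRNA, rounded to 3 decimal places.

CG1834/Act5C (scramble siRNA) = 661.2 / 34682 = 0.019065
CG1834/Act5C (CG4221 siRNA) = 54.86 / 28238 = 0.0019428
Fold change = 0.0019428 / 0.019065 = 0.1019
log2(0.1019) = -3.2947

-3.295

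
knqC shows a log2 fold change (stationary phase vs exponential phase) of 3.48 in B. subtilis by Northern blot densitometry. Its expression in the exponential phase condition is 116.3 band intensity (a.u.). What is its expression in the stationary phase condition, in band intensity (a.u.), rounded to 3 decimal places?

1297.670

Fold change = 2^(3.48) = 11.1579
stationary phase expression = 116.3 × 11.1579 = 1297.670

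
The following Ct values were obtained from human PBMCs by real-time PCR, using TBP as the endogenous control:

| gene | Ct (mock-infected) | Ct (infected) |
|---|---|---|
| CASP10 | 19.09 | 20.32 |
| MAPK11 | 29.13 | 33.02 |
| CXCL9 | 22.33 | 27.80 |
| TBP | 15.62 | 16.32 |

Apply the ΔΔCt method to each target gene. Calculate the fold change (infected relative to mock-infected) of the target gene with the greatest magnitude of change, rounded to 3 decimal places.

0.037

CASP10: ΔΔCt = (20.32−16.32) − (19.09−15.62) = 4.00 − 3.47 = 0.53; fold change = 2^-0.53 = 0.693
MAPK11: ΔΔCt = (33.02−16.32) − (29.13−15.62) = 16.70 − 13.51 = 3.19; fold change = 2^-3.19 = 0.110
CXCL9: ΔΔCt = (27.80−16.32) − (22.33−15.62) = 11.48 − 6.71 = 4.77; fold change = 2^-4.77 = 0.037
CXCL9 has the largest |ΔΔCt| = 4.77.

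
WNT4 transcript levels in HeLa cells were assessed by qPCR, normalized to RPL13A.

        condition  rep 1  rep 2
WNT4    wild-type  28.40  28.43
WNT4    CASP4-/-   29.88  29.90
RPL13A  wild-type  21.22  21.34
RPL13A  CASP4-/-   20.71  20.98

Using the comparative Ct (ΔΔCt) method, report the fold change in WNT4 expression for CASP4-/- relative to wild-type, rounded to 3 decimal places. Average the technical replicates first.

0.266

Mean Ct: WNT4 wild-type 28.415; WNT4 CASP4-/- 29.890; RPL13A wild-type 21.280; RPL13A CASP4-/- 20.845
ΔCt(wild-type) = 28.415 − 21.280 = 7.135
ΔCt(CASP4-/-) = 29.890 − 20.845 = 9.045
ΔΔCt = 9.045 − 7.135 = 1.910
Fold change = 2^(−1.910) = 0.2661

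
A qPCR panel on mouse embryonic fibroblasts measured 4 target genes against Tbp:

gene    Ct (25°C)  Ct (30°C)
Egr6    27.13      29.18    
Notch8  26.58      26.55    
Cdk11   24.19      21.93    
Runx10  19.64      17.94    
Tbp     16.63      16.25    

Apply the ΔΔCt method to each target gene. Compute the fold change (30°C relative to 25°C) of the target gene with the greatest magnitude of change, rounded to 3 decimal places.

Egr6: ΔΔCt = (29.18−16.25) − (27.13−16.63) = 12.93 − 10.50 = 2.43; fold change = 2^-2.43 = 0.186
Notch8: ΔΔCt = (26.55−16.25) − (26.58−16.63) = 10.30 − 9.95 = 0.35; fold change = 2^-0.35 = 0.785
Cdk11: ΔΔCt = (21.93−16.25) − (24.19−16.63) = 5.68 − 7.56 = -1.88; fold change = 2^1.88 = 3.681
Runx10: ΔΔCt = (17.94−16.25) − (19.64−16.63) = 1.69 − 3.01 = -1.32; fold change = 2^1.32 = 2.497
Egr6 has the largest |ΔΔCt| = 2.43.

0.186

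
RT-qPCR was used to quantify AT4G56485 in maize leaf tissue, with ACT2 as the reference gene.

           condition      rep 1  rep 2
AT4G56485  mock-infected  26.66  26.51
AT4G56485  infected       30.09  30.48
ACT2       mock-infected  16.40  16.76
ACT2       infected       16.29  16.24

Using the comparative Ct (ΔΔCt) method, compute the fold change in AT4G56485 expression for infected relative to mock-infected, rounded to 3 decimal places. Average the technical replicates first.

Mean Ct: AT4G56485 mock-infected 26.585; AT4G56485 infected 30.285; ACT2 mock-infected 16.580; ACT2 infected 16.265
ΔCt(mock-infected) = 26.585 − 16.580 = 10.005
ΔCt(infected) = 30.285 − 16.265 = 14.020
ΔΔCt = 14.020 − 10.005 = 4.015
Fold change = 2^(−4.015) = 0.0619

0.062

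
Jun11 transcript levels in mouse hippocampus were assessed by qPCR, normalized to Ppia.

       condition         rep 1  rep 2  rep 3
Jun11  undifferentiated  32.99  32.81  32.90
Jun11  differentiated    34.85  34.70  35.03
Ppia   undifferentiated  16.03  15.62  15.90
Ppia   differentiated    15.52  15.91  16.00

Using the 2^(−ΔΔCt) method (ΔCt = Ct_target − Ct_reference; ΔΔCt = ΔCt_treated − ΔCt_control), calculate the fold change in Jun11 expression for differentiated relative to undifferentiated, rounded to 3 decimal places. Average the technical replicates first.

0.250

Mean Ct: Jun11 undifferentiated 32.900; Jun11 differentiated 34.860; Ppia undifferentiated 15.850; Ppia differentiated 15.810
ΔCt(undifferentiated) = 32.900 − 15.850 = 17.050
ΔCt(differentiated) = 34.860 − 15.810 = 19.050
ΔΔCt = 19.050 − 17.050 = 2.000
Fold change = 2^(−2.000) = 0.2500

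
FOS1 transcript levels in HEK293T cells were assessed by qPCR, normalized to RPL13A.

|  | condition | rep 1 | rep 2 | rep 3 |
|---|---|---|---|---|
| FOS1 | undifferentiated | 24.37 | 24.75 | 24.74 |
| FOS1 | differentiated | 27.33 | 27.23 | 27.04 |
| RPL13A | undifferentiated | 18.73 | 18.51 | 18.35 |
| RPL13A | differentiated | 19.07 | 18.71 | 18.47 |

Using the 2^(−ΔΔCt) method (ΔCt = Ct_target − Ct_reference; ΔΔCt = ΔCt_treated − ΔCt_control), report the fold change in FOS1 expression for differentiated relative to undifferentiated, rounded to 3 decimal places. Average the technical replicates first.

Mean Ct: FOS1 undifferentiated 24.620; FOS1 differentiated 27.200; RPL13A undifferentiated 18.530; RPL13A differentiated 18.750
ΔCt(undifferentiated) = 24.620 − 18.530 = 6.090
ΔCt(differentiated) = 27.200 − 18.750 = 8.450
ΔΔCt = 8.450 − 6.090 = 2.360
Fold change = 2^(−2.360) = 0.1948

0.195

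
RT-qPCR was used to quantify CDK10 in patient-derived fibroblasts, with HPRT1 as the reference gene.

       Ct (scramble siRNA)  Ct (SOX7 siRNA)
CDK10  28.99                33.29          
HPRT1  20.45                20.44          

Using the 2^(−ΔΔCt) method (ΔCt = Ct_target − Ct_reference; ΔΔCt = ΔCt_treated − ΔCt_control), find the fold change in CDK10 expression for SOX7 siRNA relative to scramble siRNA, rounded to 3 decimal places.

0.050

ΔCt(scramble siRNA) = 28.990 − 20.450 = 8.540
ΔCt(SOX7 siRNA) = 33.290 − 20.440 = 12.850
ΔΔCt = 12.850 − 8.540 = 4.310
Fold change = 2^(−4.310) = 0.0504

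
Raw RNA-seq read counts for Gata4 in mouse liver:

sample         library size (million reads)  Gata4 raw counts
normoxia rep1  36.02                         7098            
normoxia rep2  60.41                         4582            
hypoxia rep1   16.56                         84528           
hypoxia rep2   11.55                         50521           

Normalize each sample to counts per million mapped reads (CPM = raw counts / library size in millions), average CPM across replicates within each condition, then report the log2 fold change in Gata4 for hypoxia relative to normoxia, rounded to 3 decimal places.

5.118

CPM(normoxia rep1) = 7098 / 36.02 = 197.0572
CPM(normoxia rep2) = 4582 / 60.41 = 75.8484
CPM(hypoxia rep1) = 84528 / 16.56 = 5104.3478
CPM(hypoxia rep2) = 50521 / 11.55 = 4374.1126
mean CPM(normoxia) = 136.4528; mean CPM(hypoxia) = 4739.2302
Fold change = 4739.2302 / 136.4528 = 34.73165
log2(34.73165) = 5.1182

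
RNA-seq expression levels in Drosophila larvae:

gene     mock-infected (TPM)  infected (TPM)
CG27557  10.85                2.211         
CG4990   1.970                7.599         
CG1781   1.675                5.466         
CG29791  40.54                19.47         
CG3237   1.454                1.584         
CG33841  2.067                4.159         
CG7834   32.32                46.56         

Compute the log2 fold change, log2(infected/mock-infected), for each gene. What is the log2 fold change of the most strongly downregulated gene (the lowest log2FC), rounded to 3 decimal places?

-2.295

log2(2.211/10.85) = -2.295  (CG27557)
log2(7.599/1.970) = 1.948  (CG4990)
log2(5.466/1.675) = 1.706  (CG1781)
log2(19.47/40.54) = -1.058  (CG29791)
log2(1.584/1.454) = 0.124  (CG3237)
log2(4.159/2.067) = 1.009  (CG33841)
log2(46.56/32.32) = 0.527  (CG7834)
CG27557 is most strongly downregulated.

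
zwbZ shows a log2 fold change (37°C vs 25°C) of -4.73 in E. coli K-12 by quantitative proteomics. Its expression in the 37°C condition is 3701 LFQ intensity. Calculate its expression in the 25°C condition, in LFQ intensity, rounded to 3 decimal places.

98217.972

Fold change = 2^(-4.73) = 0.0377
25°C expression = 3701 / 0.0377 = 98217.972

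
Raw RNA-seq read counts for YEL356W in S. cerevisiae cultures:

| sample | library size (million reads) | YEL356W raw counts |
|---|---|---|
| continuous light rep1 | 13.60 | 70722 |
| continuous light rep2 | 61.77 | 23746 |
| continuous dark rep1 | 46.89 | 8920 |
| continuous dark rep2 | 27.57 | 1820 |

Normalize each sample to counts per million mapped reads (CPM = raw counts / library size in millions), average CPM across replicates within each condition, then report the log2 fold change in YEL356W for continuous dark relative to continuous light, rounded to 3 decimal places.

-4.446

CPM(continuous light rep1) = 70722 / 13.60 = 5200.1471
CPM(continuous light rep2) = 23746 / 61.77 = 384.4261
CPM(continuous dark rep1) = 8920 / 46.89 = 190.2325
CPM(continuous dark rep2) = 1820 / 27.57 = 66.0138
mean CPM(continuous light) = 2792.2866; mean CPM(continuous dark) = 128.1231
Fold change = 128.1231 / 2792.2866 = 0.04588
log2(0.04588) = -4.4458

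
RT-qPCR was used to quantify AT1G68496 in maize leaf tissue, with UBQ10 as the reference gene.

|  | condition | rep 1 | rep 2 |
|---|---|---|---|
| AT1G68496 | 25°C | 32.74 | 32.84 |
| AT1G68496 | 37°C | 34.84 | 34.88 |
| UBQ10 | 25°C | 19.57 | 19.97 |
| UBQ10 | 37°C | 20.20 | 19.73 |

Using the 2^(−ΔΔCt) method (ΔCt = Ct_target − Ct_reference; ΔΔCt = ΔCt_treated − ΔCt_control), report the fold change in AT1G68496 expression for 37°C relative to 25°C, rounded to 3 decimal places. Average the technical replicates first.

Mean Ct: AT1G68496 25°C 32.790; AT1G68496 37°C 34.860; UBQ10 25°C 19.770; UBQ10 37°C 19.965
ΔCt(25°C) = 32.790 − 19.770 = 13.020
ΔCt(37°C) = 34.860 − 19.965 = 14.895
ΔΔCt = 14.895 − 13.020 = 1.875
Fold change = 2^(−1.875) = 0.2726

0.273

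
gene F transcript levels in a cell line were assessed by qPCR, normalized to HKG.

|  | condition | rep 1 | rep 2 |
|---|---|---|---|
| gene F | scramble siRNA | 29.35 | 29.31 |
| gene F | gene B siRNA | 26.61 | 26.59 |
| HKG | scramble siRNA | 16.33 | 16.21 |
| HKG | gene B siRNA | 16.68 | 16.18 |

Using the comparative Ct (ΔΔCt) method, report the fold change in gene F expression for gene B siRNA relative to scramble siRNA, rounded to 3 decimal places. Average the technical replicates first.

Mean Ct: gene F scramble siRNA 29.330; gene F gene B siRNA 26.600; HKG scramble siRNA 16.270; HKG gene B siRNA 16.430
ΔCt(scramble siRNA) = 29.330 − 16.270 = 13.060
ΔCt(gene B siRNA) = 26.600 − 16.430 = 10.170
ΔΔCt = 10.170 − 13.060 = -2.890
Fold change = 2^(−(-2.890)) = 2^2.890 = 7.4127

7.413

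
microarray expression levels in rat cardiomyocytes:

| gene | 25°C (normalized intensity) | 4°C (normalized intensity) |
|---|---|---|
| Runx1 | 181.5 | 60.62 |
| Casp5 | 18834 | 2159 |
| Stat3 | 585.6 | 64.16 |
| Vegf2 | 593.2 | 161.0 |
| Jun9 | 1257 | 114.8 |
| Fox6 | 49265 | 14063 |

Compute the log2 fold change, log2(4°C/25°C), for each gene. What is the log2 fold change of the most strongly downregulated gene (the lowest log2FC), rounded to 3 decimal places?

log2(60.62/181.5) = -1.582  (Runx1)
log2(2159/18834) = -3.125  (Casp5)
log2(64.16/585.6) = -3.190  (Stat3)
log2(161.0/593.2) = -1.881  (Vegf2)
log2(114.8/1257) = -3.453  (Jun9)
log2(14063/49265) = -1.809  (Fox6)
Jun9 is most strongly downregulated.

-3.453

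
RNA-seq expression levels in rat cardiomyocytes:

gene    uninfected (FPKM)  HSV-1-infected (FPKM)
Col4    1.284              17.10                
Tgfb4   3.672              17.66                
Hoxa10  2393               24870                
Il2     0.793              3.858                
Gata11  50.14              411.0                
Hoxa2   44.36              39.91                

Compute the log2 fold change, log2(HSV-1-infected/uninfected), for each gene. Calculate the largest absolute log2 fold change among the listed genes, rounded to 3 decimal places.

3.735

log2(17.10/1.284) = 3.735  (Col4)
log2(17.66/3.672) = 2.266  (Tgfb4)
log2(24870/2393) = 3.378  (Hoxa10)
log2(3.858/0.793) = 2.282  (Il2)
log2(411.0/50.14) = 3.035  (Gata11)
log2(39.91/44.36) = -0.153  (Hoxa2)
The largest magnitude belongs to Col4.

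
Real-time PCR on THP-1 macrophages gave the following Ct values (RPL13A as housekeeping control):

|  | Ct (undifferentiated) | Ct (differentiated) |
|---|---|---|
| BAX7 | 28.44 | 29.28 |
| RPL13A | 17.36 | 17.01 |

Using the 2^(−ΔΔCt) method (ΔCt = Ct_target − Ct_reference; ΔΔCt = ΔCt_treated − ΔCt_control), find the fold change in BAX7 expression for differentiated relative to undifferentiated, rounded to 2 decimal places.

ΔCt(undifferentiated) = 28.440 − 17.360 = 11.080
ΔCt(differentiated) = 29.280 − 17.010 = 12.270
ΔΔCt = 12.270 − 11.080 = 1.190
Fold change = 2^(−1.190) = 0.438

0.44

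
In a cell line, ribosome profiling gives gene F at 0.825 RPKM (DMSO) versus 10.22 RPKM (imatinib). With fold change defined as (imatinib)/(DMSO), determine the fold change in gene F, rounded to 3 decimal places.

12.388

Fold change = 10.22 / 0.825 = 12.3879
gene F is upregulated.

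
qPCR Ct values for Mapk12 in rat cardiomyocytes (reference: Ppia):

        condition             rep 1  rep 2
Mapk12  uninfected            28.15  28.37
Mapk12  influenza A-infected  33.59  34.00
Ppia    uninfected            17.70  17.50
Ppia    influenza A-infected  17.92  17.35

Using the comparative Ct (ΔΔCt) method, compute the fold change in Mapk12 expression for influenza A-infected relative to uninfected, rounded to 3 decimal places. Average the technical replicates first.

Mean Ct: Mapk12 uninfected 28.260; Mapk12 influenza A-infected 33.795; Ppia uninfected 17.600; Ppia influenza A-infected 17.635
ΔCt(uninfected) = 28.260 − 17.600 = 10.660
ΔCt(influenza A-infected) = 33.795 − 17.635 = 16.160
ΔΔCt = 16.160 − 10.660 = 5.500
Fold change = 2^(−5.500) = 0.0221

0.022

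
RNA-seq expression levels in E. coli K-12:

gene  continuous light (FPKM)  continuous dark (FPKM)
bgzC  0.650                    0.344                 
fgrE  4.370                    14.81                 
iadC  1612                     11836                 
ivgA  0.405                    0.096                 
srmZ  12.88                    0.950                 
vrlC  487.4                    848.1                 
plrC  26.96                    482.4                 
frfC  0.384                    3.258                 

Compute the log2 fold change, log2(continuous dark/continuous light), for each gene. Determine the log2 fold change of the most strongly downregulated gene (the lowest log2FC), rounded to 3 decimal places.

log2(0.344/0.650) = -0.918  (bgzC)
log2(14.81/4.370) = 1.761  (fgrE)
log2(11836/1612) = 2.876  (iadC)
log2(0.096/0.405) = -2.077  (ivgA)
log2(0.950/12.88) = -3.761  (srmZ)
log2(848.1/487.4) = 0.799  (vrlC)
log2(482.4/26.96) = 4.161  (plrC)
log2(3.258/0.384) = 3.085  (frfC)
srmZ is most strongly downregulated.

-3.761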